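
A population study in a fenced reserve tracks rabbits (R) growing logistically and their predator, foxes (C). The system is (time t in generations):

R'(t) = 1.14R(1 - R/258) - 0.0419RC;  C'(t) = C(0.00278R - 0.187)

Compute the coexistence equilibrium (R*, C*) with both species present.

From dC/dt = 0 with C > 0: 0.00278R* = 0.187, so R* = 67.3.
Substitute into dR/dt = 0: 1.14(1 - 67.3/258) = 0.0419C*.
The bracket is 0.739, giving C* = 0.843/0.0419 = 20.1.

R* ≈ 67.3, C* ≈ 20.1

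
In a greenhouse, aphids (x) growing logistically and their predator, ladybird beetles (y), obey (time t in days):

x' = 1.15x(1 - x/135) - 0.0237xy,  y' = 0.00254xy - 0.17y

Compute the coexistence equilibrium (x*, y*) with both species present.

From dy/dt = 0 with y > 0: 0.00254x* = 0.17, so x* = 66.9.
Substitute into dx/dt = 0: 1.15(1 - 66.9/135) = 0.0237y*.
The bracket is 0.504, giving y* = 0.58/0.0237 = 24.5.

x* ≈ 66.9, y* ≈ 24.5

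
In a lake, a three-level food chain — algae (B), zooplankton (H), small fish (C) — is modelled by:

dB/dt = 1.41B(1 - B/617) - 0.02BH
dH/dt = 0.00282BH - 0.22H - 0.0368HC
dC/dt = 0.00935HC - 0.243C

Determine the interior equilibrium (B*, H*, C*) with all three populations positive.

B* ≈ 390, H* ≈ 26, C* ≈ 23.9

From dC/dt = 0: 0.00935H* = 0.243, so H* = 26.
From dB/dt = 0: 1.41(1 - B*/617) = 0.02·26, giving B* = 617·(1 - 0.369) = 390.
From dH/dt = 0: 0.00282·390 - 0.22 = 0.0368C*, so C* = 0.879/0.0368 = 23.9.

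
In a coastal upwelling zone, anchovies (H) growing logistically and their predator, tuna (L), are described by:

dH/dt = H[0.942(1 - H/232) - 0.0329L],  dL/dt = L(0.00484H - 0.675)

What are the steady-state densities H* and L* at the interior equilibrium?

From dL/dt = 0 with L > 0: 0.00484H* = 0.675, so H* = 139.
Substitute into dH/dt = 0: 0.942(1 - 139/232) = 0.0329L*.
The bracket is 0.399, giving L* = 0.376/0.0329 = 11.4.

H* ≈ 139, L* ≈ 11.4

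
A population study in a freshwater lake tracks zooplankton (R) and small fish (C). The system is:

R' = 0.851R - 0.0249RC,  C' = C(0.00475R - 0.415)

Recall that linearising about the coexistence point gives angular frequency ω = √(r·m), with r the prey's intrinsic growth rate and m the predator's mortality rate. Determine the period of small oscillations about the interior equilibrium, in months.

Here r = 0.851 and m = 0.415, so r·m = 0.353.
ω = √0.353 = 0.594 per month, hence T = 2π/ω ≈ 10.6 months.

T ≈ 10.6 months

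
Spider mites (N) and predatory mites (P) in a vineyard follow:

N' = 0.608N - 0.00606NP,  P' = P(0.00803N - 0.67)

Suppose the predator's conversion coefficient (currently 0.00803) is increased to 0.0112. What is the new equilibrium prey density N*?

N* ≈ 59.8

At the interior fixed point, setting dP/dt = 0 with P > 0 fixes N* = (predator death rate)/(NP coefficient) — independent of the other coefficients.
With the change, N* = 0.67/0.0112 = 59.8; it falls from 83.4.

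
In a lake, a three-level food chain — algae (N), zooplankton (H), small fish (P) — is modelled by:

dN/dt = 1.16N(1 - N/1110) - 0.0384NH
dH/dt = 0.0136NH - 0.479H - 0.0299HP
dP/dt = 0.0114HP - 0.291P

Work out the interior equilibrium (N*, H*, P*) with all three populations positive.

N* ≈ 172, H* ≈ 25.5, P* ≈ 62.2

From dP/dt = 0: 0.0114H* = 0.291, so H* = 25.5.
From dN/dt = 0: 1.16(1 - N*/1110) = 0.0384·25.5, giving N* = 1110·(1 - 0.845) = 172.
From dH/dt = 0: 0.0136·172 - 0.479 = 0.0299P*, so P* = 1.86/0.0299 = 62.2.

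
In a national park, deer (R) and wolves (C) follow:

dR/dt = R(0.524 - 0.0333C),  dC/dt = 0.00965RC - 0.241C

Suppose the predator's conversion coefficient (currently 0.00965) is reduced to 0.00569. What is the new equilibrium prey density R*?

R* ≈ 42.4

At the interior fixed point, setting dC/dt = 0 with C > 0 fixes R* = (predator death rate)/(RC coefficient) — independent of the other coefficients.
With the change, R* = 0.241/0.00569 = 42.4; it rises from 25.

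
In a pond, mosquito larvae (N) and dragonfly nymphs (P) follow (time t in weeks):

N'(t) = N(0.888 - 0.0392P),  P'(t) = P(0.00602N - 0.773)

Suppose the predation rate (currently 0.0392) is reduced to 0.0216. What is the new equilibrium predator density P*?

At the interior fixed point, setting dN/dt = 0 with N > 0 fixes P* = (prey growth rate)/(NP coefficient) — independent of the other coefficients.
With the change, P* = 0.888/0.0216 = 41.1; it rises from 22.7.

P* ≈ 41.1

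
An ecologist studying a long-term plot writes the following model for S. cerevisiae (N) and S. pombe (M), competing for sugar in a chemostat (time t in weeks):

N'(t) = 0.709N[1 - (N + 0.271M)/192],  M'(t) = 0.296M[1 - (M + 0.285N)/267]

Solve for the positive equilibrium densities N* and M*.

N* ≈ 130, M* ≈ 230

Setting both brackets to zero gives the nullclines N + 0.271M = 192 and 0.285N + M = 267.
Substituting M = 267 - 0.285N into the first: N(1 - 0.271·0.285) = 192 - 0.271·267.
So N* = 120/0.923 = 130, and then M* = 267 - 0.285·130 = 230.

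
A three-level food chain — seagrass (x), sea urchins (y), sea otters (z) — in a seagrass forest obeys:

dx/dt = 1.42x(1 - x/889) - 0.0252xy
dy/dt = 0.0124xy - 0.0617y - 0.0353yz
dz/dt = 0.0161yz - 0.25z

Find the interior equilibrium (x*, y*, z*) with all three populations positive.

From dz/dt = 0: 0.0161y* = 0.25, so y* = 15.5.
From dx/dt = 0: 1.42(1 - x*/889) = 0.0252·15.5, giving x* = 889·(1 - 0.276) = 644.
From dy/dt = 0: 0.0124·644 - 0.0617 = 0.0353z*, so z* = 7.92/0.0353 = 224.

x* ≈ 644, y* ≈ 15.5, z* ≈ 224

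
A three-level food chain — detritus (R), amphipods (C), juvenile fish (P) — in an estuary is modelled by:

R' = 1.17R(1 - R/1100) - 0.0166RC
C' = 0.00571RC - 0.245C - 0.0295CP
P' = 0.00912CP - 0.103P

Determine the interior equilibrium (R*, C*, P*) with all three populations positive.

R* ≈ 924, C* ≈ 11.3, P* ≈ 170

From dP/dt = 0: 0.00912C* = 0.103, so C* = 11.3.
From dR/dt = 0: 1.17(1 - R*/1100) = 0.0166·11.3, giving R* = 1100·(1 - 0.16) = 924.
From dC/dt = 0: 0.00571·924 - 0.245 = 0.0295P*, so P* = 5.03/0.0295 = 170.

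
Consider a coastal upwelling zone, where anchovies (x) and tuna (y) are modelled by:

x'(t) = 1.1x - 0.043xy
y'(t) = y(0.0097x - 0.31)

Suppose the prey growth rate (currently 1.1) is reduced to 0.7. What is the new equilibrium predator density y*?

y* ≈ 16.3

At the interior fixed point, setting dx/dt = 0 with x > 0 fixes y* = (prey growth rate)/(xy coefficient) — independent of the other coefficients.
With the change, y* = 0.7/0.043 = 16.3; it falls from 25.6.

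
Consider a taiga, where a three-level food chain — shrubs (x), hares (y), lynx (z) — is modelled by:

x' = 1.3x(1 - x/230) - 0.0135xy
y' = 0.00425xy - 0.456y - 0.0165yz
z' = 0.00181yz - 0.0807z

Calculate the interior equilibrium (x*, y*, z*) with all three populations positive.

From dz/dt = 0: 0.00181y* = 0.0807, so y* = 44.6.
From dx/dt = 0: 1.3(1 - x*/230) = 0.0135·44.6, giving x* = 230·(1 - 0.463) = 124.
From dy/dt = 0: 0.00425·124 - 0.456 = 0.0165z*, so z* = 0.0689/0.0165 = 4.18.

x* ≈ 124, y* ≈ 44.6, z* ≈ 4.18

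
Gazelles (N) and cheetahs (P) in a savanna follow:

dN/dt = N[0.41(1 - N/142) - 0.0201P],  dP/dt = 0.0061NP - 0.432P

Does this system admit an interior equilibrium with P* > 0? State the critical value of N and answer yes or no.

Threshold N = 70.8; K > 70.8, so yes, the predator persists.

The predator equation gives dP/dt > 0 only when N > 0.432/0.0061 = 70.8.
Without the predator, N → K = 142. Since 142 > 70.8, the predator can invade and persist.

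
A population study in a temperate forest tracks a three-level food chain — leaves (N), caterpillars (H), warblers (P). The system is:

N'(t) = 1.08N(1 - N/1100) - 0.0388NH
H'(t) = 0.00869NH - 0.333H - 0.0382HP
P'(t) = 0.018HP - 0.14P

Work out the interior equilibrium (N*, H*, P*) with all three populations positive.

N* ≈ 793, H* ≈ 7.78, P* ≈ 172

From dP/dt = 0: 0.018H* = 0.14, so H* = 7.78.
From dN/dt = 0: 1.08(1 - N*/1100) = 0.0388·7.78, giving N* = 1100·(1 - 0.279) = 793.
From dH/dt = 0: 0.00869·793 - 0.333 = 0.0382P*, so P* = 6.55/0.0382 = 172.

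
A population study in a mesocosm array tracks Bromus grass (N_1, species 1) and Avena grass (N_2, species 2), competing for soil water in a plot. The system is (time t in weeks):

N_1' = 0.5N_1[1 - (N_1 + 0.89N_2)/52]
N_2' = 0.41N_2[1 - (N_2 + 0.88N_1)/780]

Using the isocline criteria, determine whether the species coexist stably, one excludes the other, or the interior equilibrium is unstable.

Compare the nullcline intercepts: K1/α12 = 52/0.89 = 58.4 < K2 = 780; K2/α21 = 780/0.88 = 886 > K1 = 52.
Since the inequalities point opposite ways, species 2 can invade but species 1 cannot.

species 2 excludes species 1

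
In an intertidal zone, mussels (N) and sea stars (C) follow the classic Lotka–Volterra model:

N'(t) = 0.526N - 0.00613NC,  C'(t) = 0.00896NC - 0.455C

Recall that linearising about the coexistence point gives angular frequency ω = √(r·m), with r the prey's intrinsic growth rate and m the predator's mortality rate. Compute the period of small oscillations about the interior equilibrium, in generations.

T ≈ 12.8 generations

Here r = 0.526 and m = 0.455, so r·m = 0.239.
ω = √0.239 = 0.489 per generation, hence T = 2π/ω ≈ 12.8 generations.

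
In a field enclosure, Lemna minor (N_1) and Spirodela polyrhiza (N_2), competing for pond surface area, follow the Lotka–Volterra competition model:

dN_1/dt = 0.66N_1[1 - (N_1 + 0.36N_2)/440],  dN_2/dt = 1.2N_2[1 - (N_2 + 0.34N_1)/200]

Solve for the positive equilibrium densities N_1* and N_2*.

N_1* ≈ 419, N_2* ≈ 57.4

Setting both brackets to zero gives the nullclines N_1 + 0.36N_2 = 440 and 0.34N_1 + N_2 = 200.
Substituting N_2 = 200 - 0.34N_1 into the first: N_1(1 - 0.36·0.34) = 440 - 0.36·200.
So N_1* = 368/0.878 = 419, and then N_2* = 200 - 0.34·419 = 57.4.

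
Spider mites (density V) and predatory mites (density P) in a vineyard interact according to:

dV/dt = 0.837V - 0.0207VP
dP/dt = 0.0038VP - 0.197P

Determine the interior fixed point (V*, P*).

V* ≈ 51.8, P* ≈ 40.4

Set dP/dt = 0 with P > 0: 0.0038V - 0.197 = 0, so V* = 0.197/0.0038 = 51.8.
Set dV/dt = 0 with V > 0: 0.837 - 0.0207P = 0, so P* = 0.837/0.0207 = 40.4.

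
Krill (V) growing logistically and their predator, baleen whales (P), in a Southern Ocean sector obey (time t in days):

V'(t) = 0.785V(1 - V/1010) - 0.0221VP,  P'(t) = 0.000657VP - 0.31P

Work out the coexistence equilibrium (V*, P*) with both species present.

From dP/dt = 0 with P > 0: 0.000657V* = 0.31, so V* = 472.
Substitute into dV/dt = 0: 0.785(1 - 472/1010) = 0.0221P*.
The bracket is 0.533, giving P* = 0.418/0.0221 = 18.9.

V* ≈ 472, P* ≈ 18.9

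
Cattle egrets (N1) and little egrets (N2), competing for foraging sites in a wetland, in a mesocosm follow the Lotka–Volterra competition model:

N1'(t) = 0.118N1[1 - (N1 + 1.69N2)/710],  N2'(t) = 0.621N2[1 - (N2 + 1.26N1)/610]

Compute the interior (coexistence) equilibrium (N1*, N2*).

N1* ≈ 284, N2* ≈ 252

Setting both brackets to zero gives the nullclines N1 + 1.69N2 = 710 and 1.26N1 + N2 = 610.
Substituting N2 = 610 - 1.26N1 into the first: N1(1 - 1.69·1.26) = 710 - 1.69·610.
So N1* = -321/-1.13 = 284, and then N2* = 610 - 1.26·284 = 252.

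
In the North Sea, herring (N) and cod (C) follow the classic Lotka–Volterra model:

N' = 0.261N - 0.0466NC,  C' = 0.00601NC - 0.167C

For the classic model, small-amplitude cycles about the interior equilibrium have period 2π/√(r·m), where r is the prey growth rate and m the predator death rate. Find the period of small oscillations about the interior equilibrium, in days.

Here r = 0.261 and m = 0.167, so r·m = 0.0436.
ω = √0.0436 = 0.209 per day, hence T = 2π/ω ≈ 30.1 days.

T ≈ 30.1 days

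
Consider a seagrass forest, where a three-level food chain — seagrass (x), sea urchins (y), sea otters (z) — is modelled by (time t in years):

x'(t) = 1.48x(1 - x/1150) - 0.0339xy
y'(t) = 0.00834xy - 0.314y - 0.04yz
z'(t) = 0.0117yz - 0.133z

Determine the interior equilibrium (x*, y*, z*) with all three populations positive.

From dz/dt = 0: 0.0117y* = 0.133, so y* = 11.4.
From dx/dt = 0: 1.48(1 - x*/1150) = 0.0339·11.4, giving x* = 1150·(1 - 0.26) = 851.
From dy/dt = 0: 0.00834·851 - 0.314 = 0.04z*, so z* = 6.78/0.04 = 169.

x* ≈ 851, y* ≈ 11.4, z* ≈ 169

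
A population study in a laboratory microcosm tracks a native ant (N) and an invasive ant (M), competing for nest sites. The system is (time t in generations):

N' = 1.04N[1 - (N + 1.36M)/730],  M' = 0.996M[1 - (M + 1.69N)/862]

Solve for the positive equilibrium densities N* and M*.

N* ≈ 341, M* ≈ 286

Setting both brackets to zero gives the nullclines N + 1.36M = 730 and 1.69N + M = 862.
Substituting M = 862 - 1.69N into the first: N(1 - 1.36·1.69) = 730 - 1.36·862.
So N* = -442/-1.3 = 341, and then M* = 862 - 1.69·341 = 286.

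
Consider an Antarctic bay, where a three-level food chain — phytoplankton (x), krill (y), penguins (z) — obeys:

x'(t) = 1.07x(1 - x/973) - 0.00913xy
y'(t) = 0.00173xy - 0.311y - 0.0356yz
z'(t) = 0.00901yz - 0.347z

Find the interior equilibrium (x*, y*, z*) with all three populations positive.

x* ≈ 653, y* ≈ 38.5, z* ≈ 23

From dz/dt = 0: 0.00901y* = 0.347, so y* = 38.5.
From dx/dt = 0: 1.07(1 - x*/973) = 0.00913·38.5, giving x* = 973·(1 - 0.329) = 653.
From dy/dt = 0: 0.00173·653 - 0.311 = 0.0356z*, so z* = 0.819/0.0356 = 23.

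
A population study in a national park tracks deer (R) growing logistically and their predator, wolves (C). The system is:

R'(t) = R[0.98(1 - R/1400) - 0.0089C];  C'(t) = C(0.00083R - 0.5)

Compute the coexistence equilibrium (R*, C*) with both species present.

R* ≈ 602, C* ≈ 62.7

From dC/dt = 0 with C > 0: 0.00083R* = 0.5, so R* = 602.
Substitute into dR/dt = 0: 0.98(1 - 602/1400) = 0.0089C*.
The bracket is 0.57, giving C* = 0.558/0.0089 = 62.7.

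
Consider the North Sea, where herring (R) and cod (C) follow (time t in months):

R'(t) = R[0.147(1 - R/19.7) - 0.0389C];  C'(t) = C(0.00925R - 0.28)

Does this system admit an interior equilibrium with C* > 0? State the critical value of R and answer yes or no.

The predator equation gives dC/dt > 0 only when R > 0.28/0.00925 = 30.3.
Without the predator, R → K = 19.7. Since 19.7 < 30.3, the predator cannot invade.

Threshold R = 30.3; K < 30.3, so no, the predator goes extinct.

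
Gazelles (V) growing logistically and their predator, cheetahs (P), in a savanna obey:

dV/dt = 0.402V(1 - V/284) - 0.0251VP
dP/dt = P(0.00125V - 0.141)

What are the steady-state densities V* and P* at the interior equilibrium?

From dP/dt = 0 with P > 0: 0.00125V* = 0.141, so V* = 113.
Substitute into dV/dt = 0: 0.402(1 - 113/284) = 0.0251P*.
The bracket is 0.603, giving P* = 0.242/0.0251 = 9.65.

V* ≈ 113, P* ≈ 9.65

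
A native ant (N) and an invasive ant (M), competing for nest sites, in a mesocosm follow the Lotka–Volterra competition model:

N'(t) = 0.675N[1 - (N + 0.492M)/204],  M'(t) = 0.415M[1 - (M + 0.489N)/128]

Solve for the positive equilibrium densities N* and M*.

Setting both brackets to zero gives the nullclines N + 0.492M = 204 and 0.489N + M = 128.
Substituting M = 128 - 0.489N into the first: N(1 - 0.492·0.489) = 204 - 0.492·128.
So N* = 141/0.759 = 186, and then M* = 128 - 0.489·186 = 37.2.

N* ≈ 186, M* ≈ 37.2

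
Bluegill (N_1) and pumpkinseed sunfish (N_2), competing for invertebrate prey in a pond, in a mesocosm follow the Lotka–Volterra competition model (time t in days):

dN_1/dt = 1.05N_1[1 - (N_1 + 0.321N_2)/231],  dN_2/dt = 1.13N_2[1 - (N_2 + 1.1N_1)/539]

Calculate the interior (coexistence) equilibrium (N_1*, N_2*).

N_1* ≈ 89.6, N_2* ≈ 440

Setting both brackets to zero gives the nullclines N_1 + 0.321N_2 = 231 and 1.1N_1 + N_2 = 539.
Substituting N_2 = 539 - 1.1N_1 into the first: N_1(1 - 0.321·1.1) = 231 - 0.321·539.
So N_1* = 58/0.647 = 89.6, and then N_2* = 539 - 1.1·89.6 = 440.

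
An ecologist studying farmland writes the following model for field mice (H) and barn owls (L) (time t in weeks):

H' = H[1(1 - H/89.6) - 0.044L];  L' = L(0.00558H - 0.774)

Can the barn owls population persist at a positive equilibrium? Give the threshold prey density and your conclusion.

The predator equation gives dL/dt > 0 only when H > 0.774/0.00558 = 139.
Without the predator, H → K = 89.6. Since 89.6 < 139, the predator cannot invade.

Threshold H = 139; K < 139, so no, the predator goes extinct.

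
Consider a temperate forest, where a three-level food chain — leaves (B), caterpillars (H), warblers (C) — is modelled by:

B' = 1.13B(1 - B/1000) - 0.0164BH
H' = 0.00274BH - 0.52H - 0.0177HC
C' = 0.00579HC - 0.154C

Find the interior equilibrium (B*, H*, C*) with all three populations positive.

B* ≈ 614, H* ≈ 26.6, C* ≈ 65.7

From dC/dt = 0: 0.00579H* = 0.154, so H* = 26.6.
From dB/dt = 0: 1.13(1 - B*/1000) = 0.0164·26.6, giving B* = 1000·(1 - 0.386) = 614.
From dH/dt = 0: 0.00274·614 - 0.52 = 0.0177C*, so C* = 1.16/0.0177 = 65.7.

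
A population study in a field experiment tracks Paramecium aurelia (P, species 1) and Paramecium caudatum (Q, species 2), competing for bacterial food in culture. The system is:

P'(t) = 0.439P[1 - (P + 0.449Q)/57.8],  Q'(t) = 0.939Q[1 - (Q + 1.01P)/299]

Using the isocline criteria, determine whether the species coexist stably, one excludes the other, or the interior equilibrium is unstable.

Compare the nullcline intercepts: K1/α12 = 57.8/0.449 = 129 < K2 = 299; K2/α21 = 299/1.01 = 296 > K1 = 57.8.
Since the inequalities point opposite ways, species 2 can invade but species 1 cannot.

species 2 excludes species 1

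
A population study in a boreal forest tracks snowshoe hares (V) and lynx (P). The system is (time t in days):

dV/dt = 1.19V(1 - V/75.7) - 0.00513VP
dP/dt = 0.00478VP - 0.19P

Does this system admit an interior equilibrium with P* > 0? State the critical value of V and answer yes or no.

The predator equation gives dP/dt > 0 only when V > 0.19/0.00478 = 39.7.
Without the predator, V → K = 75.7. Since 75.7 > 39.7, the predator can invade and persist.

Threshold V = 39.7; K > 39.7, so yes, the predator persists.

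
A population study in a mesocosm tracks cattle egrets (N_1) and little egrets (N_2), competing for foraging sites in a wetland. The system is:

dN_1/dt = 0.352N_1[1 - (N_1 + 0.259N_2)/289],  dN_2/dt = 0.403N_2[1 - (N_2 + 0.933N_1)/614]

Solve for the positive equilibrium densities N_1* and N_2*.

Setting both brackets to zero gives the nullclines N_1 + 0.259N_2 = 289 and 0.933N_1 + N_2 = 614.
Substituting N_2 = 614 - 0.933N_1 into the first: N_1(1 - 0.259·0.933) = 289 - 0.259·614.
So N_1* = 130/0.758 = 171, and then N_2* = 614 - 0.933·171 = 454.

N_1* ≈ 171, N_2* ≈ 454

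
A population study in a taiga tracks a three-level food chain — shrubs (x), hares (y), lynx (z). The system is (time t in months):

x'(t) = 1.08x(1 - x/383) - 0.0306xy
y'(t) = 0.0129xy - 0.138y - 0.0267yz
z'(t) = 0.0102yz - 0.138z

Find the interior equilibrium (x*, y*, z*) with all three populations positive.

x* ≈ 236, y* ≈ 13.5, z* ≈ 109

From dz/dt = 0: 0.0102y* = 0.138, so y* = 13.5.
From dx/dt = 0: 1.08(1 - x*/383) = 0.0306·13.5, giving x* = 383·(1 - 0.383) = 236.
From dy/dt = 0: 0.0129·236 - 0.138 = 0.0267z*, so z* = 2.91/0.0267 = 109.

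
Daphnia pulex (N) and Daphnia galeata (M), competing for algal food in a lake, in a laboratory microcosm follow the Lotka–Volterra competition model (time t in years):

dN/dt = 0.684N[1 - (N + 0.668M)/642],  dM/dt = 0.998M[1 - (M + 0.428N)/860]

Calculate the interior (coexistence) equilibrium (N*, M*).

Setting both brackets to zero gives the nullclines N + 0.668M = 642 and 0.428N + M = 860.
Substituting M = 860 - 0.428N into the first: N(1 - 0.668·0.428) = 642 - 0.668·860.
So N* = 67.5/0.714 = 94.6, and then M* = 860 - 0.428·94.6 = 820.

N* ≈ 94.6, M* ≈ 820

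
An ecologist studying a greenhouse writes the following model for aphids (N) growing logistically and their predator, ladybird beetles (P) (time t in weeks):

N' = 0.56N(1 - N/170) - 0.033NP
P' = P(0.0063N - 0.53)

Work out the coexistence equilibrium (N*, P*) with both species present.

N* ≈ 84.1, P* ≈ 8.57

From dP/dt = 0 with P > 0: 0.0063N* = 0.53, so N* = 84.1.
Substitute into dN/dt = 0: 0.56(1 - 84.1/170) = 0.033P*.
The bracket is 0.505, giving P* = 0.283/0.033 = 8.57.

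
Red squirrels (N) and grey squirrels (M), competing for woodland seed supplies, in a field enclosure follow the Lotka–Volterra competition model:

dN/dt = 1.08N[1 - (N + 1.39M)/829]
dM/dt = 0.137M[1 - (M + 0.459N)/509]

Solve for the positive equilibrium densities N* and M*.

N* ≈ 336, M* ≈ 355

Setting both brackets to zero gives the nullclines N + 1.39M = 829 and 0.459N + M = 509.
Substituting M = 509 - 0.459N into the first: N(1 - 1.39·0.459) = 829 - 1.39·509.
So N* = 121/0.362 = 336, and then M* = 509 - 0.459·336 = 355.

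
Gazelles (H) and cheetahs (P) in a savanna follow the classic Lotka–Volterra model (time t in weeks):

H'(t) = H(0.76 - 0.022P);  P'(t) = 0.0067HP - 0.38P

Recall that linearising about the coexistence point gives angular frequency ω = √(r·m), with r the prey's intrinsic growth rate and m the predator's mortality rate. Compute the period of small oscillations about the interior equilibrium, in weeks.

T ≈ 11.7 weeks

Here r = 0.76 and m = 0.38, so r·m = 0.289.
ω = √0.289 = 0.537 per week, hence T = 2π/ω ≈ 11.7 weeks.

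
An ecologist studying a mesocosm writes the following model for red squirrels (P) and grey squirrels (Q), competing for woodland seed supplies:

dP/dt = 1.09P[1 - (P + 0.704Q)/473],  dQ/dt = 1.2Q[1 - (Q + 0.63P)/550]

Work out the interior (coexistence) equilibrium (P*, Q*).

Setting both brackets to zero gives the nullclines P + 0.704Q = 473 and 0.63P + Q = 550.
Substituting Q = 550 - 0.63P into the first: P(1 - 0.704·0.63) = 473 - 0.704·550.
So P* = 85.8/0.556 = 154, and then Q* = 550 - 0.63·154 = 453.

P* ≈ 154, Q* ≈ 453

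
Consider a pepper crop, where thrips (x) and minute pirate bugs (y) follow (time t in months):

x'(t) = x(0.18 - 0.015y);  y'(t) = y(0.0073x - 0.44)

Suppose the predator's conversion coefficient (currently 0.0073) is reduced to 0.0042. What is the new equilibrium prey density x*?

At the interior fixed point, setting dy/dt = 0 with y > 0 fixes x* = (predator death rate)/(xy coefficient) — independent of the other coefficients.
With the change, x* = 0.44/0.0042 = 105; it rises from 60.3.

x* ≈ 105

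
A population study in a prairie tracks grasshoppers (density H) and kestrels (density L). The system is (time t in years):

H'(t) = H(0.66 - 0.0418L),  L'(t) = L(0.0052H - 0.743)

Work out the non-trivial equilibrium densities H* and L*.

Set dL/dt = 0 with L > 0: 0.0052H - 0.743 = 0, so H* = 0.743/0.0052 = 143.
Set dH/dt = 0 with H > 0: 0.66 - 0.0418L = 0, so L* = 0.66/0.0418 = 15.8.

H* ≈ 143, L* ≈ 15.8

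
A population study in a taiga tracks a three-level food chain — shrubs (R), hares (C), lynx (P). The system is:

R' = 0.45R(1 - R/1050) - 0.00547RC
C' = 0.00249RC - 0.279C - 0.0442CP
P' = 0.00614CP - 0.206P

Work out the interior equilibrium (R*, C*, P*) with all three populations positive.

From dP/dt = 0: 0.00614C* = 0.206, so C* = 33.6.
From dR/dt = 0: 0.45(1 - R*/1050) = 0.00547·33.6, giving R* = 1050·(1 - 0.408) = 622.
From dC/dt = 0: 0.00249·622 - 0.279 = 0.0442P*, so P* = 1.27/0.0442 = 28.7.

R* ≈ 622, C* ≈ 33.6, P* ≈ 28.7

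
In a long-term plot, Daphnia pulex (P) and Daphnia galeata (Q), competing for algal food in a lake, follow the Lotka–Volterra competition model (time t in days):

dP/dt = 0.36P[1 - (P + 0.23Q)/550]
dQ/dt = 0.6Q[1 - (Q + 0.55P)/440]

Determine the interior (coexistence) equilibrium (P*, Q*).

Setting both brackets to zero gives the nullclines P + 0.23Q = 550 and 0.55P + Q = 440.
Substituting Q = 440 - 0.55P into the first: P(1 - 0.23·0.55) = 550 - 0.23·440.
So P* = 449/0.873 = 514, and then Q* = 440 - 0.55·514 = 157.

P* ≈ 514, Q* ≈ 157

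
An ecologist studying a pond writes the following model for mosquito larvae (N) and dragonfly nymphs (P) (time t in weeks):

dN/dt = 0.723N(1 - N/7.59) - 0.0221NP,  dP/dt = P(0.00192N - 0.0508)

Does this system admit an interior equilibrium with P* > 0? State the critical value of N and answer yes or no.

The predator equation gives dP/dt > 0 only when N > 0.0508/0.00192 = 26.5.
Without the predator, N → K = 7.59. Since 7.59 < 26.5, the predator cannot invade.

Threshold N = 26.5; K < 26.5, so no, the predator goes extinct.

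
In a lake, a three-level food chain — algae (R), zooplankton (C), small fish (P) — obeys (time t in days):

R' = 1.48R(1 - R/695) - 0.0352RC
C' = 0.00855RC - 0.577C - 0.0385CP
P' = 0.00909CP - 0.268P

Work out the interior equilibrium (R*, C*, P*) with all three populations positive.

From dP/dt = 0: 0.00909C* = 0.268, so C* = 29.5.
From dR/dt = 0: 1.48(1 - R*/695) = 0.0352·29.5, giving R* = 695·(1 - 0.701) = 208.
From dC/dt = 0: 0.00855·208 - 0.577 = 0.0385P*, so P* = 1.2/0.0385 = 31.1.

R* ≈ 208, C* ≈ 29.5, P* ≈ 31.1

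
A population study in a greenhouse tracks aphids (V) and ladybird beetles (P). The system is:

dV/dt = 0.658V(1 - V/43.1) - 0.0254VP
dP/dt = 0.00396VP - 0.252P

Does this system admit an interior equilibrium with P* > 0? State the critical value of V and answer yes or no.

Threshold V = 63.6; K < 63.6, so no, the predator goes extinct.

The predator equation gives dP/dt > 0 only when V > 0.252/0.00396 = 63.6.
Without the predator, V → K = 43.1. Since 43.1 < 63.6, the predator cannot invade.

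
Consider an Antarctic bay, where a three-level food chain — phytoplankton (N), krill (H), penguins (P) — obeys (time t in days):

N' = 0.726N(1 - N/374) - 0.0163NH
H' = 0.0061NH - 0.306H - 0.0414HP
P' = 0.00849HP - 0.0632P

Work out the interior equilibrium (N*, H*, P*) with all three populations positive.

N* ≈ 311, H* ≈ 7.44, P* ≈ 38.5

From dP/dt = 0: 0.00849H* = 0.0632, so H* = 7.44.
From dN/dt = 0: 0.726(1 - N*/374) = 0.0163·7.44, giving N* = 374·(1 - 0.167) = 311.
From dH/dt = 0: 0.0061·311 - 0.306 = 0.0414P*, so P* = 1.59/0.0414 = 38.5.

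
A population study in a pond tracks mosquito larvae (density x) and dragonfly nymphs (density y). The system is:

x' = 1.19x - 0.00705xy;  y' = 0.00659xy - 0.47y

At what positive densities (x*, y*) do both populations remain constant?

x* ≈ 71.3, y* ≈ 169

Set dy/dt = 0 with y > 0: 0.00659x - 0.47 = 0, so x* = 0.47/0.00659 = 71.3.
Set dx/dt = 0 with x > 0: 1.19 - 0.00705y = 0, so y* = 1.19/0.00705 = 169.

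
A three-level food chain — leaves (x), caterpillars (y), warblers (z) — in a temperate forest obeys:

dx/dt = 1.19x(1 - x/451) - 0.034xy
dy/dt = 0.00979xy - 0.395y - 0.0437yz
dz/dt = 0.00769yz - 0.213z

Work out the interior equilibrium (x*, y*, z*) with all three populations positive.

From dz/dt = 0: 0.00769y* = 0.213, so y* = 27.7.
From dx/dt = 0: 1.19(1 - x*/451) = 0.034·27.7, giving x* = 451·(1 - 0.791) = 94.1.
From dy/dt = 0: 0.00979·94.1 - 0.395 = 0.0437z*, so z* = 0.526/0.0437 = 12.

x* ≈ 94.1, y* ≈ 27.7, z* ≈ 12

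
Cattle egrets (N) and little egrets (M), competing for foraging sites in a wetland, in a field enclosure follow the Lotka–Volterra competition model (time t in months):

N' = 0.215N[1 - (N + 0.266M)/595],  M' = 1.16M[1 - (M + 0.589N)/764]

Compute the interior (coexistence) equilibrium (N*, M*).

N* ≈ 465, M* ≈ 490

Setting both brackets to zero gives the nullclines N + 0.266M = 595 and 0.589N + M = 764.
Substituting M = 764 - 0.589N into the first: N(1 - 0.266·0.589) = 595 - 0.266·764.
So N* = 392/0.843 = 465, and then M* = 764 - 0.589·465 = 490.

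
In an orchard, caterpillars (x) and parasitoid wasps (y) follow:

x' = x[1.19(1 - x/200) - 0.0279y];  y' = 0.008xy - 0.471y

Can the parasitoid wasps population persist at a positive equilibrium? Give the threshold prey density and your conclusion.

Threshold x = 58.9; K > 58.9, so yes, the predator persists.

The predator equation gives dy/dt > 0 only when x > 0.471/0.008 = 58.9.
Without the predator, x → K = 200. Since 200 > 58.9, the predator can invade and persist.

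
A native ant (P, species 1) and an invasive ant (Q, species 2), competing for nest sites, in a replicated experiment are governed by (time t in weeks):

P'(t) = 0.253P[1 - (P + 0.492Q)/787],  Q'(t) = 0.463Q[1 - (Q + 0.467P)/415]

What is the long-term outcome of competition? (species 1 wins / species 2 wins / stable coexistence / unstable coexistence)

Compare the nullcline intercepts: K1/α12 = 787/0.492 = 1600 > K2 = 415; K2/α21 = 415/0.467 = 889 > K1 = 787.
Since both inequalities hold, each species can invade when rare, so the interior equilibrium is stable.

stable coexistence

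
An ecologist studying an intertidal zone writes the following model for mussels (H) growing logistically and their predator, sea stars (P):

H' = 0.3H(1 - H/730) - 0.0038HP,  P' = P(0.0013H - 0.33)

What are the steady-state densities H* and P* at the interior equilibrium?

From dP/dt = 0 with P > 0: 0.0013H* = 0.33, so H* = 254.
Substitute into dH/dt = 0: 0.3(1 - 254/730) = 0.0038P*.
The bracket is 0.652, giving P* = 0.196/0.0038 = 51.5.

H* ≈ 254, P* ≈ 51.5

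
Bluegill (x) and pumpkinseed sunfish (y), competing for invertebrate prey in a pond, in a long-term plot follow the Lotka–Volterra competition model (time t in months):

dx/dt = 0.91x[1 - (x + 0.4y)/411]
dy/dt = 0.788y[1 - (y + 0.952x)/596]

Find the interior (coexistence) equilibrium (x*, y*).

Setting both brackets to zero gives the nullclines x + 0.4y = 411 and 0.952x + y = 596.
Substituting y = 596 - 0.952x into the first: x(1 - 0.4·0.952) = 411 - 0.4·596.
So x* = 173/0.619 = 279, and then y* = 596 - 0.952·279 = 331.

x* ≈ 279, y* ≈ 331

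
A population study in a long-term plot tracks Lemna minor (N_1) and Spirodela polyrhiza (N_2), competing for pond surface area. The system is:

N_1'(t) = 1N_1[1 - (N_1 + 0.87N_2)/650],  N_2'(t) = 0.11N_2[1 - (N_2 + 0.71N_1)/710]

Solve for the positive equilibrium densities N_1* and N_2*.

N_1* ≈ 84.5, N_2* ≈ 650

Setting both brackets to zero gives the nullclines N_1 + 0.87N_2 = 650 and 0.71N_1 + N_2 = 710.
Substituting N_2 = 710 - 0.71N_1 into the first: N_1(1 - 0.87·0.71) = 650 - 0.87·710.
So N_1* = 32.3/0.382 = 84.5, and then N_2* = 710 - 0.71·84.5 = 650.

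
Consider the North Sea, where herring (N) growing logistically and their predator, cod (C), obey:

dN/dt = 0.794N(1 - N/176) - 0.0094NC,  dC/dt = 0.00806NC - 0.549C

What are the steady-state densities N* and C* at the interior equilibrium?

N* ≈ 68.1, C* ≈ 51.8

From dC/dt = 0 with C > 0: 0.00806N* = 0.549, so N* = 68.1.
Substitute into dN/dt = 0: 0.794(1 - 68.1/176) = 0.0094C*.
The bracket is 0.613, giving C* = 0.487/0.0094 = 51.8.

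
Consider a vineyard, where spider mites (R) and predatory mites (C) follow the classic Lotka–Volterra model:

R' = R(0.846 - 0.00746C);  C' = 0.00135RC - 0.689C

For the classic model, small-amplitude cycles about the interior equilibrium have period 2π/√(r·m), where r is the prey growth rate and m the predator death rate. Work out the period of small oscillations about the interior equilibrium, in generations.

Here r = 0.846 and m = 0.689, so r·m = 0.583.
ω = √0.583 = 0.763 per generation, hence T = 2π/ω ≈ 8.23 generations.

T ≈ 8.23 generations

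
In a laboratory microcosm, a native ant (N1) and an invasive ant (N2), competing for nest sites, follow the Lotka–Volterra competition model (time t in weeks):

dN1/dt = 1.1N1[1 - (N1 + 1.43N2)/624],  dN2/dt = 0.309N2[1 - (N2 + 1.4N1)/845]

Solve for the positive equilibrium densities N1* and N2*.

N1* ≈ 583, N2* ≈ 28.5

Setting both brackets to zero gives the nullclines N1 + 1.43N2 = 624 and 1.4N1 + N2 = 845.
Substituting N2 = 845 - 1.4N1 into the first: N1(1 - 1.43·1.4) = 624 - 1.43·845.
So N1* = -584/-1 = 583, and then N2* = 845 - 1.4·583 = 28.5.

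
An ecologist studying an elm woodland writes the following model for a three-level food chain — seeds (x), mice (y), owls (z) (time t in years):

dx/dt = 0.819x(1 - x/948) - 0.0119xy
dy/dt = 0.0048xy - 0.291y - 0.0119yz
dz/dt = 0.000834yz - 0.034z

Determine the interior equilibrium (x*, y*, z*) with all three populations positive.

From dz/dt = 0: 0.000834y* = 0.034, so y* = 40.8.
From dx/dt = 0: 0.819(1 - x*/948) = 0.0119·40.8, giving x* = 948·(1 - 0.592) = 386.
From dy/dt = 0: 0.0048·386 - 0.291 = 0.0119z*, so z* = 1.56/0.0119 = 131.

x* ≈ 386, y* ≈ 40.8, z* ≈ 131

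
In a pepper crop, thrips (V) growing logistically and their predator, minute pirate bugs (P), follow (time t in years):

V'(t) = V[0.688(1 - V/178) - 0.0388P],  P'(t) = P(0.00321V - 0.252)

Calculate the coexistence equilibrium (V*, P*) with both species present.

From dP/dt = 0 with P > 0: 0.00321V* = 0.252, so V* = 78.5.
Substitute into dV/dt = 0: 0.688(1 - 78.5/178) = 0.0388P*.
The bracket is 0.559, giving P* = 0.385/0.0388 = 9.91.

V* ≈ 78.5, P* ≈ 9.91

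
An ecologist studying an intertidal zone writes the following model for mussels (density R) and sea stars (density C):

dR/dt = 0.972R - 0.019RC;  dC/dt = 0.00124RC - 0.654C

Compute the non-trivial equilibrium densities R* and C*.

R* ≈ 527, C* ≈ 51.2

Set dC/dt = 0 with C > 0: 0.00124R - 0.654 = 0, so R* = 0.654/0.00124 = 527.
Set dR/dt = 0 with R > 0: 0.972 - 0.019C = 0, so C* = 0.972/0.019 = 51.2.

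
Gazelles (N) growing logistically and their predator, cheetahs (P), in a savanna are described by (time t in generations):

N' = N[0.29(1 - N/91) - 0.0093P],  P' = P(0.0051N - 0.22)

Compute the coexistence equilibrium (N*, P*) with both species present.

N* ≈ 43.1, P* ≈ 16.4

From dP/dt = 0 with P > 0: 0.0051N* = 0.22, so N* = 43.1.
Substitute into dN/dt = 0: 0.29(1 - 43.1/91) = 0.0093P*.
The bracket is 0.526, giving P* = 0.153/0.0093 = 16.4.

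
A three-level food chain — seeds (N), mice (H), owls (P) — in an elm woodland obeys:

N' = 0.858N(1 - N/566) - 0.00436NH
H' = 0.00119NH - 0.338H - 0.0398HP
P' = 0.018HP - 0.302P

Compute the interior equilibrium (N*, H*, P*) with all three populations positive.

From dP/dt = 0: 0.018H* = 0.302, so H* = 16.8.
From dN/dt = 0: 0.858(1 - N*/566) = 0.00436·16.8, giving N* = 566·(1 - 0.0853) = 518.
From dH/dt = 0: 0.00119·518 - 0.338 = 0.0398P*, so P* = 0.278/0.0398 = 6.99.

N* ≈ 518, H* ≈ 16.8, P* ≈ 6.99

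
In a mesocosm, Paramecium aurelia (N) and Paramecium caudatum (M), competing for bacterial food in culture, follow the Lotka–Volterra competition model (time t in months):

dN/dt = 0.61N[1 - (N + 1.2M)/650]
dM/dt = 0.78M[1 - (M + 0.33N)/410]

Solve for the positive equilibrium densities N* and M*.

Setting both brackets to zero gives the nullclines N + 1.2M = 650 and 0.33N + M = 410.
Substituting M = 410 - 0.33N into the first: N(1 - 1.2·0.33) = 650 - 1.2·410.
So N* = 158/0.604 = 262, and then M* = 410 - 0.33·262 = 324.

N* ≈ 262, M* ≈ 324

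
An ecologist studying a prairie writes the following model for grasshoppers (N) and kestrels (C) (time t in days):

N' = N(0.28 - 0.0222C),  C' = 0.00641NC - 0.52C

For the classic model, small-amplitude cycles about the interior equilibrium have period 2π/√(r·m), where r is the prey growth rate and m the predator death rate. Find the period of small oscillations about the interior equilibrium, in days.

T ≈ 16.5 days

Here r = 0.28 and m = 0.52, so r·m = 0.146.
ω = √0.146 = 0.382 per day, hence T = 2π/ω ≈ 16.5 days.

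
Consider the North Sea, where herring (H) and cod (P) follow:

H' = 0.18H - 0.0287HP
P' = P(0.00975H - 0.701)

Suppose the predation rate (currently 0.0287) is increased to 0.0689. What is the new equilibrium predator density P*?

P* ≈ 2.61

At the interior fixed point, setting dH/dt = 0 with H > 0 fixes P* = (prey growth rate)/(HP coefficient) — independent of the other coefficients.
With the change, P* = 0.18/0.0689 = 2.61; it falls from 6.27.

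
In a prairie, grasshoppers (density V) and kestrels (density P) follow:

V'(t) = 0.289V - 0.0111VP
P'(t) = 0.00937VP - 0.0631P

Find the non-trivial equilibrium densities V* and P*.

Set dP/dt = 0 with P > 0: 0.00937V - 0.0631 = 0, so V* = 0.0631/0.00937 = 6.73.
Set dV/dt = 0 with V > 0: 0.289 - 0.0111P = 0, so P* = 0.289/0.0111 = 26.

V* ≈ 6.73, P* ≈ 26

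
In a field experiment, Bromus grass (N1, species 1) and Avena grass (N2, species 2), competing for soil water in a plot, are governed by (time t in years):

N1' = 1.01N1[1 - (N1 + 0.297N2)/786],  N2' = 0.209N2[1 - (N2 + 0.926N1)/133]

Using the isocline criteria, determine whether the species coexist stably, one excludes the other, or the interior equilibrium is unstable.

species 1 excludes species 2

Compare the nullcline intercepts: K1/α12 = 786/0.297 = 2650 > K2 = 133; K2/α21 = 133/0.926 = 144 < K1 = 786.
Since the inequalities point opposite ways, species 1 can invade but species 2 cannot.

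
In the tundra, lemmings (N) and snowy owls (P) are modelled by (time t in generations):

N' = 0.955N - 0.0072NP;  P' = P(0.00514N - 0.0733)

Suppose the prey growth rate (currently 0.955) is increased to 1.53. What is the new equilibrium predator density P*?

At the interior fixed point, setting dN/dt = 0 with N > 0 fixes P* = (prey growth rate)/(NP coefficient) — independent of the other coefficients.
With the change, P* = 1.53/0.0072 = 212; it rises from 133.

P* ≈ 212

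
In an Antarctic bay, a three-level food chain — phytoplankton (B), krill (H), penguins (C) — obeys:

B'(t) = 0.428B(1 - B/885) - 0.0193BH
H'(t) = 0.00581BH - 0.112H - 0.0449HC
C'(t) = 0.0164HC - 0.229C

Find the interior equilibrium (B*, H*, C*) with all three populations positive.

From dC/dt = 0: 0.0164H* = 0.229, so H* = 14.
From dB/dt = 0: 0.428(1 - B*/885) = 0.0193·14, giving B* = 885·(1 - 0.63) = 328.
From dH/dt = 0: 0.00581·328 - 0.112 = 0.0449C*, so C* = 1.79/0.0449 = 39.9.

B* ≈ 328, H* ≈ 14, C* ≈ 39.9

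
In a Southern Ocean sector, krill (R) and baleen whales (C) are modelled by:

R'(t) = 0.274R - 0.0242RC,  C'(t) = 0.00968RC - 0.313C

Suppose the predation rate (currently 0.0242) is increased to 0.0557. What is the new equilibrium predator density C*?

C* ≈ 4.92

At the interior fixed point, setting dR/dt = 0 with R > 0 fixes C* = (prey growth rate)/(RC coefficient) — independent of the other coefficients.
With the change, C* = 0.274/0.0557 = 4.92; it falls from 11.3.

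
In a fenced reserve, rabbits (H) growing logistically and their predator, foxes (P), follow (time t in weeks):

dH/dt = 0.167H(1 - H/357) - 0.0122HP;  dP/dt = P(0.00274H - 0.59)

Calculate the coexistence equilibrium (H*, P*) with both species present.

H* ≈ 215, P* ≈ 5.43

From dP/dt = 0 with P > 0: 0.00274H* = 0.59, so H* = 215.
Substitute into dH/dt = 0: 0.167(1 - 215/357) = 0.0122P*.
The bracket is 0.397, giving P* = 0.0663/0.0122 = 5.43.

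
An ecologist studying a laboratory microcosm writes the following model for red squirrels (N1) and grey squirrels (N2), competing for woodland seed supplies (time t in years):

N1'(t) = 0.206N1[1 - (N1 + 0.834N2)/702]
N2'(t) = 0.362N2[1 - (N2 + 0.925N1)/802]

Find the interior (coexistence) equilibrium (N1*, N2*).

N1* ≈ 145, N2* ≈ 668

Setting both brackets to zero gives the nullclines N1 + 0.834N2 = 702 and 0.925N1 + N2 = 802.
Substituting N2 = 802 - 0.925N1 into the first: N1(1 - 0.834·0.925) = 702 - 0.834·802.
So N1* = 33.1/0.229 = 145, and then N2* = 802 - 0.925·145 = 668.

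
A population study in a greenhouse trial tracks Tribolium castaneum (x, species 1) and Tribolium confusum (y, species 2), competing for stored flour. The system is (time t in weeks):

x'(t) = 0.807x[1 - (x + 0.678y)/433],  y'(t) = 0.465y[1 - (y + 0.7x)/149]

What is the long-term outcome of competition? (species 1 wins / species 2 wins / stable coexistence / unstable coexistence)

species 1 excludes species 2

Compare the nullcline intercepts: K1/α12 = 433/0.678 = 639 > K2 = 149; K2/α21 = 149/0.7 = 213 < K1 = 433.
Since the inequalities point opposite ways, species 1 can invade but species 2 cannot.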